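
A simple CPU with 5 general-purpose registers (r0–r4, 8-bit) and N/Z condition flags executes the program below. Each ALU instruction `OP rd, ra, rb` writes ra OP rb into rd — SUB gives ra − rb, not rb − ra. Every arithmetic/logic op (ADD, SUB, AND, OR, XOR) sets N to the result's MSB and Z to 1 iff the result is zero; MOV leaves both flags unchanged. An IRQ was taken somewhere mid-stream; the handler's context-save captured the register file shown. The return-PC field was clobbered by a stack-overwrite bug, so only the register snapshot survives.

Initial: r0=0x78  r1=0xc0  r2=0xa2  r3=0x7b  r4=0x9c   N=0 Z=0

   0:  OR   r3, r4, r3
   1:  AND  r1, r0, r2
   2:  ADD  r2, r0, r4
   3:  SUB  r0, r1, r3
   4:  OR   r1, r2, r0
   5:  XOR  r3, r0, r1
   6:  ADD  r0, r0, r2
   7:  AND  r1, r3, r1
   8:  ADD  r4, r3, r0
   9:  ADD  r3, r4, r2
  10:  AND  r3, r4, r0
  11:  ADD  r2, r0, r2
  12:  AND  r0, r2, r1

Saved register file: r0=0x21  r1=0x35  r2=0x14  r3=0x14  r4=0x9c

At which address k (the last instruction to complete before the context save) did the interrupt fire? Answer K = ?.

after  0: r0=0x78 r1=0xc0 r2=0xa2 r3=0xff r4=0x9c  N=1 Z=0
after  1: r0=0x78 r1=0x20 r2=0xa2 r3=0xff r4=0x9c  N=0 Z=0
after  2: r0=0x78 r1=0x20 r2=0x14 r3=0xff r4=0x9c  N=0 Z=0
after  3: r0=0x21 r1=0x20 r2=0x14 r3=0xff r4=0x9c  N=0 Z=0
after  4: r0=0x21 r1=0x35 r2=0x14 r3=0xff r4=0x9c  N=0 Z=0
after  5: r0=0x21 r1=0x35 r2=0x14 r3=0x14 r4=0x9c  N=0 Z=0
-- IRQ taken; context saved, return-PC = 6 --

K = 5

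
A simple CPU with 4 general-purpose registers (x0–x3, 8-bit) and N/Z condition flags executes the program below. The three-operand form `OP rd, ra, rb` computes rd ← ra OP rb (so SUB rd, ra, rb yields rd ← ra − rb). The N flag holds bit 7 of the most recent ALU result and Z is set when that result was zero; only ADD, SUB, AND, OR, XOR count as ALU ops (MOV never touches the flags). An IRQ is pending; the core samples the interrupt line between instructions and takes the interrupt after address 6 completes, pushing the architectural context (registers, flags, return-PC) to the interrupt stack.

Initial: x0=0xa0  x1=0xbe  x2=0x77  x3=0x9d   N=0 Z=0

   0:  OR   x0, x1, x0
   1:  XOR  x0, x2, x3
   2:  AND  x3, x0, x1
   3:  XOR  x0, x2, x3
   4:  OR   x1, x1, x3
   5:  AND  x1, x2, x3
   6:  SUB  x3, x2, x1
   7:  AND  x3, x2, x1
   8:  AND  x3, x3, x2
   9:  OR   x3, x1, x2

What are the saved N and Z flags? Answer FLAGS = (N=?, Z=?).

FLAGS = (N=0, Z=0)

after  0: x0=0xbe x1=0xbe x2=0x77 x3=0x9d  N=1 Z=0
after  1: x0=0xea x1=0xbe x2=0x77 x3=0x9d  N=1 Z=0
after  2: x0=0xea x1=0xbe x2=0x77 x3=0xaa  N=1 Z=0
after  3: x0=0xdd x1=0xbe x2=0x77 x3=0xaa  N=1 Z=0
after  4: x0=0xdd x1=0xbe x2=0x77 x3=0xaa  N=1 Z=0
after  5: x0=0xdd x1=0x22 x2=0x77 x3=0xaa  N=0 Z=0
after  6: x0=0xdd x1=0x22 x2=0x77 x3=0x55  N=0 Z=0
-- IRQ taken; context saved, return-PC = 7 --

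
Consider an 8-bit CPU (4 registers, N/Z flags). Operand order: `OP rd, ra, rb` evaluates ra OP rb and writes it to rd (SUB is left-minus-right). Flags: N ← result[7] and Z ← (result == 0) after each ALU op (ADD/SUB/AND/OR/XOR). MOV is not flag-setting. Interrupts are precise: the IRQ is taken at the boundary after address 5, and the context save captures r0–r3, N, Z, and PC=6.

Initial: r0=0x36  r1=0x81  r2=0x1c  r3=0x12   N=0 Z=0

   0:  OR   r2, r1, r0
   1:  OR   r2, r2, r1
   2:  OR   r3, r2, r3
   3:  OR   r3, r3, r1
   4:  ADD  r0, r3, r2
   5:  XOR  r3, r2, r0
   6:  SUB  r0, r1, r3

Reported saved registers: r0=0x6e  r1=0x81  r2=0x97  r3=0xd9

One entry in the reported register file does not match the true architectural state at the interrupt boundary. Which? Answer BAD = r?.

after  0: r0=0x36 r1=0x81 r2=0xb7 r3=0x12  N=1 Z=0
after  1: r0=0x36 r1=0x81 r2=0xb7 r3=0x12  N=1 Z=0
after  2: r0=0x36 r1=0x81 r2=0xb7 r3=0xb7  N=1 Z=0
after  3: r0=0x36 r1=0x81 r2=0xb7 r3=0xb7  N=1 Z=0
after  4: r0=0x6e r1=0x81 r2=0xb7 r3=0xb7  N=0 Z=0
after  5: r0=0x6e r1=0x81 r2=0xb7 r3=0xd9  N=1 Z=0
-- IRQ taken; context saved, return-PC = 6 --
mismatch: r2: reported 0x97 vs actual 0xb7

BAD = r2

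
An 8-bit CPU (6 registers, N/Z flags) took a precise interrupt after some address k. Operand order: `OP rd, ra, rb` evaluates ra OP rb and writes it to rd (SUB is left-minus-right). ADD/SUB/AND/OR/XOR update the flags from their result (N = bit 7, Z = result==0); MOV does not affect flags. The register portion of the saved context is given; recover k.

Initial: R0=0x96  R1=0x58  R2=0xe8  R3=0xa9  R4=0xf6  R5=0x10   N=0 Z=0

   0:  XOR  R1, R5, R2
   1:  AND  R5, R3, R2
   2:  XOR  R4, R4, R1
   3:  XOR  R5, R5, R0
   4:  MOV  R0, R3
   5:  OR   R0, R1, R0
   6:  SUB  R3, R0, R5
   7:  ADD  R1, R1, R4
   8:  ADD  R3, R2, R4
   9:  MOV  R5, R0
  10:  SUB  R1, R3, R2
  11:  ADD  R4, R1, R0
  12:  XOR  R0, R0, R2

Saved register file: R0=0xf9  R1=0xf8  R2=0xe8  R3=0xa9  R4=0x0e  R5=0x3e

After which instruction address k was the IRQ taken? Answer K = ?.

K = 5

after  0: R0=0x96 R1=0xf8 R2=0xe8 R3=0xa9 R4=0xf6 R5=0x10  N=1 Z=0
after  1: R0=0x96 R1=0xf8 R2=0xe8 R3=0xa9 R4=0xf6 R5=0xa8  N=1 Z=0
after  2: R0=0x96 R1=0xf8 R2=0xe8 R3=0xa9 R4=0x0e R5=0xa8  N=0 Z=0
after  3: R0=0x96 R1=0xf8 R2=0xe8 R3=0xa9 R4=0x0e R5=0x3e  N=0 Z=0
after  4: R0=0xa9 R1=0xf8 R2=0xe8 R3=0xa9 R4=0x0e R5=0x3e  N=0 Z=0
after  5: R0=0xf9 R1=0xf8 R2=0xe8 R3=0xa9 R4=0x0e R5=0x3e  N=1 Z=0
-- IRQ taken; context saved, return-PC = 6 --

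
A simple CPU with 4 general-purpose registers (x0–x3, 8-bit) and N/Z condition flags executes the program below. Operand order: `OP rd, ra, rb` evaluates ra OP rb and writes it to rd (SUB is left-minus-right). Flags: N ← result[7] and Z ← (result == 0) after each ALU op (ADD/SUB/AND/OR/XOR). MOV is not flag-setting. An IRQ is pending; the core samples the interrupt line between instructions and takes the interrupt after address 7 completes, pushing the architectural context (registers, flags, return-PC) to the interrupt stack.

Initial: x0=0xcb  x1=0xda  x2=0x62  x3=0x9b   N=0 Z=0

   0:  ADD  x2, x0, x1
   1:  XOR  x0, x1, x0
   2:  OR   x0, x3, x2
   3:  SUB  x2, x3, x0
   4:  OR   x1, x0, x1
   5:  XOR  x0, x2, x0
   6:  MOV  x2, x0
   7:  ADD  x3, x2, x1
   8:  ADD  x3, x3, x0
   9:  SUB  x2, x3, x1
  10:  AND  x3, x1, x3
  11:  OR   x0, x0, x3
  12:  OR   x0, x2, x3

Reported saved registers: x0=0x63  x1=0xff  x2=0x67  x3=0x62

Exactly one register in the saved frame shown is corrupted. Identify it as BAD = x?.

BAD = x2

after  0: x0=0xcb x1=0xda x2=0xa5 x3=0x9b  N=1 Z=0
after  1: x0=0x11 x1=0xda x2=0xa5 x3=0x9b  N=0 Z=0
after  2: x0=0xbf x1=0xda x2=0xa5 x3=0x9b  N=1 Z=0
after  3: x0=0xbf x1=0xda x2=0xdc x3=0x9b  N=1 Z=0
after  4: x0=0xbf x1=0xff x2=0xdc x3=0x9b  N=1 Z=0
after  5: x0=0x63 x1=0xff x2=0xdc x3=0x9b  N=0 Z=0
after  6: x0=0x63 x1=0xff x2=0x63 x3=0x9b  N=0 Z=0
after  7: x0=0x63 x1=0xff x2=0x63 x3=0x62  N=0 Z=0
-- IRQ taken; context saved, return-PC = 8 --
mismatch: x2: reported 0x67 vs actual 0x63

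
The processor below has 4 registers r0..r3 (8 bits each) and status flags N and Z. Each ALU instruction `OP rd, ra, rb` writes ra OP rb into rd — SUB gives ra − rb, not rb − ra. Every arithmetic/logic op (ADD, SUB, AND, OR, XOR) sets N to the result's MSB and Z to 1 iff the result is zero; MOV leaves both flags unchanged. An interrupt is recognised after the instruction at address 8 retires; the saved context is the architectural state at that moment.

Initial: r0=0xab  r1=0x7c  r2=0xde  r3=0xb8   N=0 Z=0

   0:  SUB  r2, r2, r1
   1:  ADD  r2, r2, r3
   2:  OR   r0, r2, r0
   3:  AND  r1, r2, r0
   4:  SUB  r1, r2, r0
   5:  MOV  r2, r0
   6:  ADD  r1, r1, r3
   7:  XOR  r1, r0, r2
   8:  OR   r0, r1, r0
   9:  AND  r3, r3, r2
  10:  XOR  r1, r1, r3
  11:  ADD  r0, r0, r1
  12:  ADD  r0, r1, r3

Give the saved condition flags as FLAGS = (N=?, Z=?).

after  0: r0=0xab r1=0x7c r2=0x62 r3=0xb8  N=0 Z=0
after  1: r0=0xab r1=0x7c r2=0x1a r3=0xb8  N=0 Z=0
after  2: r0=0xbb r1=0x7c r2=0x1a r3=0xb8  N=1 Z=0
after  3: r0=0xbb r1=0x1a r2=0x1a r3=0xb8  N=0 Z=0
after  4: r0=0xbb r1=0x5f r2=0x1a r3=0xb8  N=0 Z=0
after  5: r0=0xbb r1=0x5f r2=0xbb r3=0xb8  N=0 Z=0
after  6: r0=0xbb r1=0x17 r2=0xbb r3=0xb8  N=0 Z=0
after  7: r0=0xbb r1=0x00 r2=0xbb r3=0xb8  N=0 Z=1
after  8: r0=0xbb r1=0x00 r2=0xbb r3=0xb8  N=1 Z=0
-- IRQ taken; context saved, return-PC = 9 --

FLAGS = (N=1, Z=0)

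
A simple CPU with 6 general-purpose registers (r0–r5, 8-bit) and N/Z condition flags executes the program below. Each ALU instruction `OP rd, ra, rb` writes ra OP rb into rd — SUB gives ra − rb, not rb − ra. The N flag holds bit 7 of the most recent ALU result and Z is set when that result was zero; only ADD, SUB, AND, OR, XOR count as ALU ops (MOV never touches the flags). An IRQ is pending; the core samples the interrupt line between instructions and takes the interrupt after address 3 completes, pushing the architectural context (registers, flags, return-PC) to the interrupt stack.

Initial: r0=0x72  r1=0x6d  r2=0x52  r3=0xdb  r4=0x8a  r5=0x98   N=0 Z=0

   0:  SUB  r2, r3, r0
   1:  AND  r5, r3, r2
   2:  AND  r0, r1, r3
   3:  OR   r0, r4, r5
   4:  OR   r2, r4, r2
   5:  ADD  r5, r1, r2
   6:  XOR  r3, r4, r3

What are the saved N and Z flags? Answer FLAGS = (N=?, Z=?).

FLAGS = (N=1, Z=0)

after  0: r0=0x72 r1=0x6d r2=0x69 r3=0xdb r4=0x8a r5=0x98  N=0 Z=0
after  1: r0=0x72 r1=0x6d r2=0x69 r3=0xdb r4=0x8a r5=0x49  N=0 Z=0
after  2: r0=0x49 r1=0x6d r2=0x69 r3=0xdb r4=0x8a r5=0x49  N=0 Z=0
after  3: r0=0xcb r1=0x6d r2=0x69 r3=0xdb r4=0x8a r5=0x49  N=1 Z=0
-- IRQ taken; context saved, return-PC = 4 --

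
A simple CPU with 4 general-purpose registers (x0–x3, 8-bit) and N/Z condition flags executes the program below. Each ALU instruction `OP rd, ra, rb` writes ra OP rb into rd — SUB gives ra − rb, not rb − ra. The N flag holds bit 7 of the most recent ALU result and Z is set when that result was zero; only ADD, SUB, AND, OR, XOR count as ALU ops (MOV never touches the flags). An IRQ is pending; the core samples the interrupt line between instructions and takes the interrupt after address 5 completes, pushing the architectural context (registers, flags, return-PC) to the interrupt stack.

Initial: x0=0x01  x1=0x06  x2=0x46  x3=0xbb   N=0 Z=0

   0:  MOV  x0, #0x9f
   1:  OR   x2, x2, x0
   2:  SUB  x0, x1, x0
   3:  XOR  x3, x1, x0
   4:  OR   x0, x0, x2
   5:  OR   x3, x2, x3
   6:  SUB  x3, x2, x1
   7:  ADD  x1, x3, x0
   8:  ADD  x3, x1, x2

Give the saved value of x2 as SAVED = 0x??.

SAVED = 0xdf

after  0: x0=0x9f x1=0x06 x2=0x46 x3=0xbb  N=0 Z=0
after  1: x0=0x9f x1=0x06 x2=0xdf x3=0xbb  N=1 Z=0
after  2: x0=0x67 x1=0x06 x2=0xdf x3=0xbb  N=0 Z=0
after  3: x0=0x67 x1=0x06 x2=0xdf x3=0x61  N=0 Z=0
after  4: x0=0xff x1=0x06 x2=0xdf x3=0x61  N=1 Z=0
after  5: x0=0xff x1=0x06 x2=0xdf x3=0xff  N=1 Z=0
-- IRQ taken; context saved, return-PC = 6 --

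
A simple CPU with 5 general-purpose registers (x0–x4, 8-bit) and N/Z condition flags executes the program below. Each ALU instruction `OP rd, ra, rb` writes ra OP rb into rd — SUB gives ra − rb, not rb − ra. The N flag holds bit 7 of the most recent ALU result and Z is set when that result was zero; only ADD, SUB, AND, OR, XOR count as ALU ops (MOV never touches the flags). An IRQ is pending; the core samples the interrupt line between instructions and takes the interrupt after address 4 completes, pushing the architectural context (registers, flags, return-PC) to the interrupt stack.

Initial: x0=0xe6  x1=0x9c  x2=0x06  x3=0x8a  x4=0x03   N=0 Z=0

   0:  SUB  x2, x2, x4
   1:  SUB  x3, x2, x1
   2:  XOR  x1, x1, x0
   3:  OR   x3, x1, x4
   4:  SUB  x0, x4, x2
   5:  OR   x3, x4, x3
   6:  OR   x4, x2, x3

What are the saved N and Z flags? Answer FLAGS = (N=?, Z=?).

FLAGS = (N=0, Z=1)

after  0: x0=0xe6 x1=0x9c x2=0x03 x3=0x8a x4=0x03  N=0 Z=0
after  1: x0=0xe6 x1=0x9c x2=0x03 x3=0x67 x4=0x03  N=0 Z=0
after  2: x0=0xe6 x1=0x7a x2=0x03 x3=0x67 x4=0x03  N=0 Z=0
after  3: x0=0xe6 x1=0x7a x2=0x03 x3=0x7b x4=0x03  N=0 Z=0
after  4: x0=0x00 x1=0x7a x2=0x03 x3=0x7b x4=0x03  N=0 Z=1
-- IRQ taken; context saved, return-PC = 5 --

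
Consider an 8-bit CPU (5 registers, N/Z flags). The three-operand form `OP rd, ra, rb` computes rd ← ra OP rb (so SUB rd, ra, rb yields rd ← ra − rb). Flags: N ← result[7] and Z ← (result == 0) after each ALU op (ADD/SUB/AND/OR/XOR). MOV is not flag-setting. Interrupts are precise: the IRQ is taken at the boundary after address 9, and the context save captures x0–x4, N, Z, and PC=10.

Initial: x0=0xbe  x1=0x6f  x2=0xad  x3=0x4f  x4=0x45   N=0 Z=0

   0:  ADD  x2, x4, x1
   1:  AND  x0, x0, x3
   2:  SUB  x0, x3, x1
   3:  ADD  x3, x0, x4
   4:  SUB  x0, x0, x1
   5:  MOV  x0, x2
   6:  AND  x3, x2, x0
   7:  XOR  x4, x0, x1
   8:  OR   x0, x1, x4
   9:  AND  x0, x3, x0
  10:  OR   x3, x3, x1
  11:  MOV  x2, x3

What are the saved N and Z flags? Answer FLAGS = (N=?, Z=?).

after  0: x0=0xbe x1=0x6f x2=0xb4 x3=0x4f x4=0x45  N=1 Z=0
after  1: x0=0x0e x1=0x6f x2=0xb4 x3=0x4f x4=0x45  N=0 Z=0
after  2: x0=0xe0 x1=0x6f x2=0xb4 x3=0x4f x4=0x45  N=1 Z=0
after  3: x0=0xe0 x1=0x6f x2=0xb4 x3=0x25 x4=0x45  N=0 Z=0
after  4: x0=0x71 x1=0x6f x2=0xb4 x3=0x25 x4=0x45  N=0 Z=0
after  5: x0=0xb4 x1=0x6f x2=0xb4 x3=0x25 x4=0x45  N=0 Z=0
after  6: x0=0xb4 x1=0x6f x2=0xb4 x3=0xb4 x4=0x45  N=1 Z=0
after  7: x0=0xb4 x1=0x6f x2=0xb4 x3=0xb4 x4=0xdb  N=1 Z=0
after  8: x0=0xff x1=0x6f x2=0xb4 x3=0xb4 x4=0xdb  N=1 Z=0
after  9: x0=0xb4 x1=0x6f x2=0xb4 x3=0xb4 x4=0xdb  N=1 Z=0
-- IRQ taken; context saved, return-PC = 10 --

FLAGS = (N=1, Z=0)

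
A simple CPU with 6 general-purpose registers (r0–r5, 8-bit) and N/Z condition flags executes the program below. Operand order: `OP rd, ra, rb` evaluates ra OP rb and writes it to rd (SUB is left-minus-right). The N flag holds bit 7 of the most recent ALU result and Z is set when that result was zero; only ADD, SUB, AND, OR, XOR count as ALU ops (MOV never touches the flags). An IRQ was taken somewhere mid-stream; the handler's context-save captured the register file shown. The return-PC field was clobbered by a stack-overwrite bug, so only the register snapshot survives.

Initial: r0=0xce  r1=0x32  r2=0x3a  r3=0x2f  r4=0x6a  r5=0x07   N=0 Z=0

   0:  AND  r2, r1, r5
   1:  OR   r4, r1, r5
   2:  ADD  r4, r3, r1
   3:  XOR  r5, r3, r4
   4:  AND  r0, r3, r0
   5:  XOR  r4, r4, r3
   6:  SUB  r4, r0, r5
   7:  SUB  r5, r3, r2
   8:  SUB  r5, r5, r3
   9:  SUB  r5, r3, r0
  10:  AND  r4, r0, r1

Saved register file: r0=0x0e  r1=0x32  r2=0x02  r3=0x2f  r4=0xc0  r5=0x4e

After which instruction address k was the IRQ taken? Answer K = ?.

K = 6

after  0: r0=0xce r1=0x32 r2=0x02 r3=0x2f r4=0x6a r5=0x07  N=0 Z=0
after  1: r0=0xce r1=0x32 r2=0x02 r3=0x2f r4=0x37 r5=0x07  N=0 Z=0
after  2: r0=0xce r1=0x32 r2=0x02 r3=0x2f r4=0x61 r5=0x07  N=0 Z=0
after  3: r0=0xce r1=0x32 r2=0x02 r3=0x2f r4=0x61 r5=0x4e  N=0 Z=0
after  4: r0=0x0e r1=0x32 r2=0x02 r3=0x2f r4=0x61 r5=0x4e  N=0 Z=0
after  5: r0=0x0e r1=0x32 r2=0x02 r3=0x2f r4=0x4e r5=0x4e  N=0 Z=0
after  6: r0=0x0e r1=0x32 r2=0x02 r3=0x2f r4=0xc0 r5=0x4e  N=1 Z=0
-- IRQ taken; context saved, return-PC = 7 --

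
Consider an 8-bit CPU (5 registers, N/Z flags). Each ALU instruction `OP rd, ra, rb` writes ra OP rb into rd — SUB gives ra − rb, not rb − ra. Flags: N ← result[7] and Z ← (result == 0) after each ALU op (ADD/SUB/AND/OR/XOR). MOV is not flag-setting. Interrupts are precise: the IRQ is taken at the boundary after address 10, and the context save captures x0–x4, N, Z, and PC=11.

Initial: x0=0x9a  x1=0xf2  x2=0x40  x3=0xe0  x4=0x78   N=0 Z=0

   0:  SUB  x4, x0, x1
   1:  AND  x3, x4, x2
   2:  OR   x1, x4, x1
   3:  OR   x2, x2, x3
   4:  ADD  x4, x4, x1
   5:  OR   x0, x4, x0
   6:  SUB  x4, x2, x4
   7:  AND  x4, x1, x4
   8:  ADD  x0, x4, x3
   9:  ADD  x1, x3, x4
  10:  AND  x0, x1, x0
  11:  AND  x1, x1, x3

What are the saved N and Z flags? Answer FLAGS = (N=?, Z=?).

after  0: x0=0x9a x1=0xf2 x2=0x40 x3=0xe0 x4=0xa8  N=1 Z=0
after  1: x0=0x9a x1=0xf2 x2=0x40 x3=0x00 x4=0xa8  N=0 Z=1
after  2: x0=0x9a x1=0xfa x2=0x40 x3=0x00 x4=0xa8  N=1 Z=0
after  3: x0=0x9a x1=0xfa x2=0x40 x3=0x00 x4=0xa8  N=0 Z=0
after  4: x0=0x9a x1=0xfa x2=0x40 x3=0x00 x4=0xa2  N=1 Z=0
after  5: x0=0xba x1=0xfa x2=0x40 x3=0x00 x4=0xa2  N=1 Z=0
after  6: x0=0xba x1=0xfa x2=0x40 x3=0x00 x4=0x9e  N=1 Z=0
after  7: x0=0xba x1=0xfa x2=0x40 x3=0x00 x4=0x9a  N=1 Z=0
after  8: x0=0x9a x1=0xfa x2=0x40 x3=0x00 x4=0x9a  N=1 Z=0
after  9: x0=0x9a x1=0x9a x2=0x40 x3=0x00 x4=0x9a  N=1 Z=0
after 10: x0=0x9a x1=0x9a x2=0x40 x3=0x00 x4=0x9a  N=1 Z=0
-- IRQ taken; context saved, return-PC = 11 --

FLAGS = (N=1, Z=0)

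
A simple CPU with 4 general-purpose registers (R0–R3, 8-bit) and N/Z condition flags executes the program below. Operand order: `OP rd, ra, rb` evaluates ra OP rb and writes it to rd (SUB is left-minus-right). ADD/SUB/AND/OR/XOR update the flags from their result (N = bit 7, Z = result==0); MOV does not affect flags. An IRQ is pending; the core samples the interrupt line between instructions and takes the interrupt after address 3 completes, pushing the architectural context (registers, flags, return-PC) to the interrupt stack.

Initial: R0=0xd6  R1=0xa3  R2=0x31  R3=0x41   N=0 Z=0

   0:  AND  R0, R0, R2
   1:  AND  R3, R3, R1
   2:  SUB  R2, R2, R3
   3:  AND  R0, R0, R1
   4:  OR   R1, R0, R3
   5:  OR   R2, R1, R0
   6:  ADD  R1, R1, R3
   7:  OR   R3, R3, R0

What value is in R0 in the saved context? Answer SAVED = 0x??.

SAVED = 0x00

after  0: R0=0x10 R1=0xa3 R2=0x31 R3=0x41  N=0 Z=0
after  1: R0=0x10 R1=0xa3 R2=0x31 R3=0x01  N=0 Z=0
after  2: R0=0x10 R1=0xa3 R2=0x30 R3=0x01  N=0 Z=0
after  3: R0=0x00 R1=0xa3 R2=0x30 R3=0x01  N=0 Z=1
-- IRQ taken; context saved, return-PC = 4 --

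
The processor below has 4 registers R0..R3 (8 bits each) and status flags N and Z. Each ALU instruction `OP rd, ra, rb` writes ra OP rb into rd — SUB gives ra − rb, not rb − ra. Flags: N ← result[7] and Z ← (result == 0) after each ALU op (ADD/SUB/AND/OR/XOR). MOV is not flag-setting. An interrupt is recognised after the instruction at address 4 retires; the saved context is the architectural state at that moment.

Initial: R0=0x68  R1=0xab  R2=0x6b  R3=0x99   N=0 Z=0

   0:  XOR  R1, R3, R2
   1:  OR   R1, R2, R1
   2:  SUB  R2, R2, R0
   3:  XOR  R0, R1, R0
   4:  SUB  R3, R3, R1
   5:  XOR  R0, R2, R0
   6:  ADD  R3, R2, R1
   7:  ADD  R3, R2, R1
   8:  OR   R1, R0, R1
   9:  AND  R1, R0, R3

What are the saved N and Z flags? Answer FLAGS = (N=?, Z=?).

after  0: R0=0x68 R1=0xf2 R2=0x6b R3=0x99  N=1 Z=0
after  1: R0=0x68 R1=0xfb R2=0x6b R3=0x99  N=1 Z=0
after  2: R0=0x68 R1=0xfb R2=0x03 R3=0x99  N=0 Z=0
after  3: R0=0x93 R1=0xfb R2=0x03 R3=0x99  N=1 Z=0
after  4: R0=0x93 R1=0xfb R2=0x03 R3=0x9e  N=1 Z=0
-- IRQ taken; context saved, return-PC = 5 --

FLAGS = (N=1, Z=0)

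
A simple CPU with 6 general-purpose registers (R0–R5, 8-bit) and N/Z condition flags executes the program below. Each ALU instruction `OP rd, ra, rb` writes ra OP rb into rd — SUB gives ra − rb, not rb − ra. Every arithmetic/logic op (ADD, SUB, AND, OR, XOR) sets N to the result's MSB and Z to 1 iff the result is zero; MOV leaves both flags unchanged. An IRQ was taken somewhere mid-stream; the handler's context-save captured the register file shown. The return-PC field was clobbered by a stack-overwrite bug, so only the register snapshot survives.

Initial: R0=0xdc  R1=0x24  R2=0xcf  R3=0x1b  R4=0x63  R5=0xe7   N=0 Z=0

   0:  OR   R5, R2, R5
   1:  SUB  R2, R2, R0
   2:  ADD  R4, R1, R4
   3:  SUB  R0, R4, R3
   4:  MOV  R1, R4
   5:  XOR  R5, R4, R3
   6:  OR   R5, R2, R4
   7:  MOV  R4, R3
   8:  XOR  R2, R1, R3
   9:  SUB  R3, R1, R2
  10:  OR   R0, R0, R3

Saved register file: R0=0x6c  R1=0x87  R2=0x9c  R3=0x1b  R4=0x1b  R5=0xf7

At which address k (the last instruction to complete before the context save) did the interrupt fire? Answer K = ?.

after  0: R0=0xdc R1=0x24 R2=0xcf R3=0x1b R4=0x63 R5=0xef  N=1 Z=0
after  1: R0=0xdc R1=0x24 R2=0xf3 R3=0x1b R4=0x63 R5=0xef  N=1 Z=0
after  2: R0=0xdc R1=0x24 R2=0xf3 R3=0x1b R4=0x87 R5=0xef  N=1 Z=0
after  3: R0=0x6c R1=0x24 R2=0xf3 R3=0x1b R4=0x87 R5=0xef  N=0 Z=0
after  4: R0=0x6c R1=0x87 R2=0xf3 R3=0x1b R4=0x87 R5=0xef  N=0 Z=0
after  5: R0=0x6c R1=0x87 R2=0xf3 R3=0x1b R4=0x87 R5=0x9c  N=1 Z=0
after  6: R0=0x6c R1=0x87 R2=0xf3 R3=0x1b R4=0x87 R5=0xf7  N=1 Z=0
after  7: R0=0x6c R1=0x87 R2=0xf3 R3=0x1b R4=0x1b R5=0xf7  N=1 Z=0
after  8: R0=0x6c R1=0x87 R2=0x9c R3=0x1b R4=0x1b R5=0xf7  N=1 Z=0
-- IRQ taken; context saved, return-PC = 9 --

K = 8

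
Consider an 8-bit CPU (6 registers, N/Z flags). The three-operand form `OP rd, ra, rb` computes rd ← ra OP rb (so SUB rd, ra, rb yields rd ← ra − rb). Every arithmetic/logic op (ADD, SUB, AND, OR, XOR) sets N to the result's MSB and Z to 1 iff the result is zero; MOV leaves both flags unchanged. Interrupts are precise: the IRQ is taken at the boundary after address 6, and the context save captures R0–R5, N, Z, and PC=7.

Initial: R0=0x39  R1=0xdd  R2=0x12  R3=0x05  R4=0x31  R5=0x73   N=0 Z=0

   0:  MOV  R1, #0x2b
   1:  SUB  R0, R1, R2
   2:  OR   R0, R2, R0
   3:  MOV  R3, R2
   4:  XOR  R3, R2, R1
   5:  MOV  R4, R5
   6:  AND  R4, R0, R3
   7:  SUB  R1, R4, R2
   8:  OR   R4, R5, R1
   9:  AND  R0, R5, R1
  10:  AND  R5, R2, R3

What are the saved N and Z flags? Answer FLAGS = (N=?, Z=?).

after  0: R0=0x39 R1=0x2b R2=0x12 R3=0x05 R4=0x31 R5=0x73  N=0 Z=0
after  1: R0=0x19 R1=0x2b R2=0x12 R3=0x05 R4=0x31 R5=0x73  N=0 Z=0
after  2: R0=0x1b R1=0x2b R2=0x12 R3=0x05 R4=0x31 R5=0x73  N=0 Z=0
after  3: R0=0x1b R1=0x2b R2=0x12 R3=0x12 R4=0x31 R5=0x73  N=0 Z=0
after  4: R0=0x1b R1=0x2b R2=0x12 R3=0x39 R4=0x31 R5=0x73  N=0 Z=0
after  5: R0=0x1b R1=0x2b R2=0x12 R3=0x39 R4=0x73 R5=0x73  N=0 Z=0
after  6: R0=0x1b R1=0x2b R2=0x12 R3=0x39 R4=0x19 R5=0x73  N=0 Z=0
-- IRQ taken; context saved, return-PC = 7 --

FLAGS = (N=0, Z=0)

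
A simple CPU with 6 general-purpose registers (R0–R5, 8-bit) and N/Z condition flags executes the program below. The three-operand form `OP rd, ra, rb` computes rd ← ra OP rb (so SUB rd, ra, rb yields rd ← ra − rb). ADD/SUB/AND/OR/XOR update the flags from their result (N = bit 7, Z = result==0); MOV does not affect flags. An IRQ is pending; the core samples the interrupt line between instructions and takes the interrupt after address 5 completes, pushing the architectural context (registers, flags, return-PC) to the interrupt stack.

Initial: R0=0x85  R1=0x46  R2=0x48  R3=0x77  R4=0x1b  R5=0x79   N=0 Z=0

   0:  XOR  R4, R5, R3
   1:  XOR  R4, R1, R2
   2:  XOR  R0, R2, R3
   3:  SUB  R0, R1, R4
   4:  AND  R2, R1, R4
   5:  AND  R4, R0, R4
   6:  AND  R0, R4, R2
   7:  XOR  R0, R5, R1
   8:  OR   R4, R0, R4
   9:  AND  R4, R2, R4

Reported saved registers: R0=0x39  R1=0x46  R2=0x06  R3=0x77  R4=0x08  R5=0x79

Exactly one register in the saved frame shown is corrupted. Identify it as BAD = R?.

BAD = R0

after  0: R0=0x85 R1=0x46 R2=0x48 R3=0x77 R4=0x0e R5=0x79  N=0 Z=0
after  1: R0=0x85 R1=0x46 R2=0x48 R3=0x77 R4=0x0e R5=0x79  N=0 Z=0
after  2: R0=0x3f R1=0x46 R2=0x48 R3=0x77 R4=0x0e R5=0x79  N=0 Z=0
after  3: R0=0x38 R1=0x46 R2=0x48 R3=0x77 R4=0x0e R5=0x79  N=0 Z=0
after  4: R0=0x38 R1=0x46 R2=0x06 R3=0x77 R4=0x0e R5=0x79  N=0 Z=0
after  5: R0=0x38 R1=0x46 R2=0x06 R3=0x77 R4=0x08 R5=0x79  N=0 Z=0
-- IRQ taken; context saved, return-PC = 6 --
mismatch: R0: reported 0x39 vs actual 0x38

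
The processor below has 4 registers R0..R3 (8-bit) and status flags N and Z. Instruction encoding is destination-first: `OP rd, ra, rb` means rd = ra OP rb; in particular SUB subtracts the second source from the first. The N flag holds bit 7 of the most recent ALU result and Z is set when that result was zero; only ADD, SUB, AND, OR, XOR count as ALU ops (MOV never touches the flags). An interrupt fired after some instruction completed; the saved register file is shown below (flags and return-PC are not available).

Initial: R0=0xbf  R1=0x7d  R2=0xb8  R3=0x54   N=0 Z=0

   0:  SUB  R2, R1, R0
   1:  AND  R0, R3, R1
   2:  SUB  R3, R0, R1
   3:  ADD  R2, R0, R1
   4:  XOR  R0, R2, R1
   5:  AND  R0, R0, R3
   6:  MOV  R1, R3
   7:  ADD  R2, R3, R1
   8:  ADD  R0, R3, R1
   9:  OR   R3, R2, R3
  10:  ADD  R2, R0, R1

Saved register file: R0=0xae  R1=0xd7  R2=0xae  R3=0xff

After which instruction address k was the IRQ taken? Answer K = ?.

K = 9

after  0: R0=0xbf R1=0x7d R2=0xbe R3=0x54  N=1 Z=0
after  1: R0=0x54 R1=0x7d R2=0xbe R3=0x54  N=0 Z=0
after  2: R0=0x54 R1=0x7d R2=0xbe R3=0xd7  N=1 Z=0
after  3: R0=0x54 R1=0x7d R2=0xd1 R3=0xd7  N=1 Z=0
after  4: R0=0xac R1=0x7d R2=0xd1 R3=0xd7  N=1 Z=0
after  5: R0=0x84 R1=0x7d R2=0xd1 R3=0xd7  N=1 Z=0
after  6: R0=0x84 R1=0xd7 R2=0xd1 R3=0xd7  N=1 Z=0
after  7: R0=0x84 R1=0xd7 R2=0xae R3=0xd7  N=1 Z=0
after  8: R0=0xae R1=0xd7 R2=0xae R3=0xd7  N=1 Z=0
after  9: R0=0xae R1=0xd7 R2=0xae R3=0xff  N=1 Z=0
-- IRQ taken; context saved, return-PC = 10 --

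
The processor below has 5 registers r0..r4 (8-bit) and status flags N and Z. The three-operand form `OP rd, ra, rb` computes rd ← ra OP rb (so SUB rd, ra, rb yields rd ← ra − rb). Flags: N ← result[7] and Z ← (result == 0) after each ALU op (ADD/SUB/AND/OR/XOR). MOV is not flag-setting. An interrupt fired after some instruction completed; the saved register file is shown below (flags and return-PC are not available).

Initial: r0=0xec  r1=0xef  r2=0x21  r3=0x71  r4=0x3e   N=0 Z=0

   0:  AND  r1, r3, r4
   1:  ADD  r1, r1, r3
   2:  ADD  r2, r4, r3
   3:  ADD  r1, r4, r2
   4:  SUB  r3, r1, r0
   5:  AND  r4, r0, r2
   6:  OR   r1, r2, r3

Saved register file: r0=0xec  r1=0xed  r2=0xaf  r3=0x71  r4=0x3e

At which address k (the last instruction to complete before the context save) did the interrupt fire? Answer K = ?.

after  0: r0=0xec r1=0x30 r2=0x21 r3=0x71 r4=0x3e  N=0 Z=0
after  1: r0=0xec r1=0xa1 r2=0x21 r3=0x71 r4=0x3e  N=1 Z=0
after  2: r0=0xec r1=0xa1 r2=0xaf r3=0x71 r4=0x3e  N=1 Z=0
after  3: r0=0xec r1=0xed r2=0xaf r3=0x71 r4=0x3e  N=1 Z=0
-- IRQ taken; context saved, return-PC = 4 --

K = 3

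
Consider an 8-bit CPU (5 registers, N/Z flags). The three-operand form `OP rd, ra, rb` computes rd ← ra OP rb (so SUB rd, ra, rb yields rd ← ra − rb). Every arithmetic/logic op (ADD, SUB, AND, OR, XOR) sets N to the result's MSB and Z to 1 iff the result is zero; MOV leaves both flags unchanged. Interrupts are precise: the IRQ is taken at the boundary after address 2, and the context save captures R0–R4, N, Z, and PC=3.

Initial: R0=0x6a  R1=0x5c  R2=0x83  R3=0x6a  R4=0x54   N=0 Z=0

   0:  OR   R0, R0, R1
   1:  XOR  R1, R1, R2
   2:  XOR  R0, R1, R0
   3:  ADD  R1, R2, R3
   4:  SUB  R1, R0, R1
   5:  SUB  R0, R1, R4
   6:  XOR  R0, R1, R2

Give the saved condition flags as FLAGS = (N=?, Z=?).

after  0: R0=0x7e R1=0x5c R2=0x83 R3=0x6a R4=0x54  N=0 Z=0
after  1: R0=0x7e R1=0xdf R2=0x83 R3=0x6a R4=0x54  N=1 Z=0
after  2: R0=0xa1 R1=0xdf R2=0x83 R3=0x6a R4=0x54  N=1 Z=0
-- IRQ taken; context saved, return-PC = 3 --

FLAGS = (N=1, Z=0)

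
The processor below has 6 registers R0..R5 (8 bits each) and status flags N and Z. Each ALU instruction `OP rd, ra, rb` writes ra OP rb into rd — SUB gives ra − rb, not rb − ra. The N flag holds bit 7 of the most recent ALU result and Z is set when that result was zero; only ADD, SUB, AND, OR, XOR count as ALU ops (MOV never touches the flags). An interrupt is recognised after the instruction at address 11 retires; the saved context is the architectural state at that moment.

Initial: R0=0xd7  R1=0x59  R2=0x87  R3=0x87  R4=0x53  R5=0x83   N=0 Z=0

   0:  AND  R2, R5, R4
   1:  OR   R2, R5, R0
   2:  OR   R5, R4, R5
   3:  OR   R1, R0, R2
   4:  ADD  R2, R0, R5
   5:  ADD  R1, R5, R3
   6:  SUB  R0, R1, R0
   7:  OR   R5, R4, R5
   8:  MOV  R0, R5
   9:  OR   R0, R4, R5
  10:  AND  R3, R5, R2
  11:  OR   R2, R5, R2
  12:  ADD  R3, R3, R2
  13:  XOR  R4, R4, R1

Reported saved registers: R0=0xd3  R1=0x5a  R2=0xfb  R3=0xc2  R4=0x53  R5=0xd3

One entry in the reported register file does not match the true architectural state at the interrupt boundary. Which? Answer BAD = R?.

BAD = R3

after  0: R0=0xd7 R1=0x59 R2=0x03 R3=0x87 R4=0x53 R5=0x83  N=0 Z=0
after  1: R0=0xd7 R1=0x59 R2=0xd7 R3=0x87 R4=0x53 R5=0x83  N=1 Z=0
after  2: R0=0xd7 R1=0x59 R2=0xd7 R3=0x87 R4=0x53 R5=0xd3  N=1 Z=0
after  3: R0=0xd7 R1=0xd7 R2=0xd7 R3=0x87 R4=0x53 R5=0xd3  N=1 Z=0
after  4: R0=0xd7 R1=0xd7 R2=0xaa R3=0x87 R4=0x53 R5=0xd3  N=1 Z=0
after  5: R0=0xd7 R1=0x5a R2=0xaa R3=0x87 R4=0x53 R5=0xd3  N=0 Z=0
after  6: R0=0x83 R1=0x5a R2=0xaa R3=0x87 R4=0x53 R5=0xd3  N=1 Z=0
after  7: R0=0x83 R1=0x5a R2=0xaa R3=0x87 R4=0x53 R5=0xd3  N=1 Z=0
after  8: R0=0xd3 R1=0x5a R2=0xaa R3=0x87 R4=0x53 R5=0xd3  N=1 Z=0
after  9: R0=0xd3 R1=0x5a R2=0xaa R3=0x87 R4=0x53 R5=0xd3  N=1 Z=0
after 10: R0=0xd3 R1=0x5a R2=0xaa R3=0x82 R4=0x53 R5=0xd3  N=1 Z=0
after 11: R0=0xd3 R1=0x5a R2=0xfb R3=0x82 R4=0x53 R5=0xd3  N=1 Z=0
-- IRQ taken; context saved, return-PC = 12 --
mismatch: R3: reported 0xc2 vs actual 0x82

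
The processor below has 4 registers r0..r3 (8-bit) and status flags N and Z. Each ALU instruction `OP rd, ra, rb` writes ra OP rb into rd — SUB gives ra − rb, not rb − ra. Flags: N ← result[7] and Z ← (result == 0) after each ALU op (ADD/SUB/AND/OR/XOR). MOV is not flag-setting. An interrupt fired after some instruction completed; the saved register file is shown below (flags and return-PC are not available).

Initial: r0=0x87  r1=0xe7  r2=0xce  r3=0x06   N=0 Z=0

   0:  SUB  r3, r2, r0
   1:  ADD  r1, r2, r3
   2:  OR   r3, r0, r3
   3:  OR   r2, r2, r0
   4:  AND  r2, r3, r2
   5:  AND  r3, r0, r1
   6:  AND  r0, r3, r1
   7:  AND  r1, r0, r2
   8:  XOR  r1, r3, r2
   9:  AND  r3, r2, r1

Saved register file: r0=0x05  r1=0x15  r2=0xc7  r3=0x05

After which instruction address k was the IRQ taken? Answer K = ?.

K = 6

after  0: r0=0x87 r1=0xe7 r2=0xce r3=0x47  N=0 Z=0
after  1: r0=0x87 r1=0x15 r2=0xce r3=0x47  N=0 Z=0
after  2: r0=0x87 r1=0x15 r2=0xce r3=0xc7  N=1 Z=0
after  3: r0=0x87 r1=0x15 r2=0xcf r3=0xc7  N=1 Z=0
after  4: r0=0x87 r1=0x15 r2=0xc7 r3=0xc7  N=1 Z=0
after  5: r0=0x87 r1=0x15 r2=0xc7 r3=0x05  N=0 Z=0
after  6: r0=0x05 r1=0x15 r2=0xc7 r3=0x05  N=0 Z=0
-- IRQ taken; context saved, return-PC = 7 --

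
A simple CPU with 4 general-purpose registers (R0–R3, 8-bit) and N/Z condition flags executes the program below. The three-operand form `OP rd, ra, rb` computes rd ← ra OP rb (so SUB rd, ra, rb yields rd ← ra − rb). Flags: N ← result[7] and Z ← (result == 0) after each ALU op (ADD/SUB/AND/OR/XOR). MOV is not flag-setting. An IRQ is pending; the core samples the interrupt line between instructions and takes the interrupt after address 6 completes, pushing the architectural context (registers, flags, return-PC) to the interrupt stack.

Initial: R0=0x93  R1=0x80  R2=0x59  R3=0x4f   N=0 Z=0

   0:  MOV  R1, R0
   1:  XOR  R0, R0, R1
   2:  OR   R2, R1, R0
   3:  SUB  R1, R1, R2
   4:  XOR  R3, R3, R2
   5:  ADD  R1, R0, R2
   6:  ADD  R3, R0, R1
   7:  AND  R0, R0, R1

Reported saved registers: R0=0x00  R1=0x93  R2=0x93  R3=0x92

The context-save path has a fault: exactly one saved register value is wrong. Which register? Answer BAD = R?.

BAD = R3

after  0: R0=0x93 R1=0x93 R2=0x59 R3=0x4f  N=0 Z=0
after  1: R0=0x00 R1=0x93 R2=0x59 R3=0x4f  N=0 Z=1
after  2: R0=0x00 R1=0x93 R2=0x93 R3=0x4f  N=1 Z=0
after  3: R0=0x00 R1=0x00 R2=0x93 R3=0x4f  N=0 Z=1
after  4: R0=0x00 R1=0x00 R2=0x93 R3=0xdc  N=1 Z=0
after  5: R0=0x00 R1=0x93 R2=0x93 R3=0xdc  N=1 Z=0
after  6: R0=0x00 R1=0x93 R2=0x93 R3=0x93  N=1 Z=0
-- IRQ taken; context saved, return-PC = 7 --
mismatch: R3: reported 0x92 vs actual 0x93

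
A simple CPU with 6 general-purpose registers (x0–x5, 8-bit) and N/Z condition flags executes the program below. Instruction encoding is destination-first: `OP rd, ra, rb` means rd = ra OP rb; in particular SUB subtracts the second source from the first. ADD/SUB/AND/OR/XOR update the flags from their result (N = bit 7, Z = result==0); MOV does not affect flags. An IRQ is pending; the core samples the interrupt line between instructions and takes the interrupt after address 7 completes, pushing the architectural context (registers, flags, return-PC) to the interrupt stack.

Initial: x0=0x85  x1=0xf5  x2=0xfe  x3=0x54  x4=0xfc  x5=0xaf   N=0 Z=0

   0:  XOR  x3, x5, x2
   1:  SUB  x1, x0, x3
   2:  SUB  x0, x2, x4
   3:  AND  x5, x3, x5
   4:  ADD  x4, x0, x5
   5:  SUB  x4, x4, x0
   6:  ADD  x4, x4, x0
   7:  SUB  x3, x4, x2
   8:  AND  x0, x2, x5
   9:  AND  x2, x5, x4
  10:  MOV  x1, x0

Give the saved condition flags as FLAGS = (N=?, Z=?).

after  0: x0=0x85 x1=0xf5 x2=0xfe x3=0x51 x4=0xfc x5=0xaf  N=0 Z=0
after  1: x0=0x85 x1=0x34 x2=0xfe x3=0x51 x4=0xfc x5=0xaf  N=0 Z=0
after  2: x0=0x02 x1=0x34 x2=0xfe x3=0x51 x4=0xfc x5=0xaf  N=0 Z=0
after  3: x0=0x02 x1=0x34 x2=0xfe x3=0x51 x4=0xfc x5=0x01  N=0 Z=0
after  4: x0=0x02 x1=0x34 x2=0xfe x3=0x51 x4=0x03 x5=0x01  N=0 Z=0
after  5: x0=0x02 x1=0x34 x2=0xfe x3=0x51 x4=0x01 x5=0x01  N=0 Z=0
after  6: x0=0x02 x1=0x34 x2=0xfe x3=0x51 x4=0x03 x5=0x01  N=0 Z=0
after  7: x0=0x02 x1=0x34 x2=0xfe x3=0x05 x4=0x03 x5=0x01  N=0 Z=0
-- IRQ taken; context saved, return-PC = 8 --

FLAGS = (N=0, Z=0)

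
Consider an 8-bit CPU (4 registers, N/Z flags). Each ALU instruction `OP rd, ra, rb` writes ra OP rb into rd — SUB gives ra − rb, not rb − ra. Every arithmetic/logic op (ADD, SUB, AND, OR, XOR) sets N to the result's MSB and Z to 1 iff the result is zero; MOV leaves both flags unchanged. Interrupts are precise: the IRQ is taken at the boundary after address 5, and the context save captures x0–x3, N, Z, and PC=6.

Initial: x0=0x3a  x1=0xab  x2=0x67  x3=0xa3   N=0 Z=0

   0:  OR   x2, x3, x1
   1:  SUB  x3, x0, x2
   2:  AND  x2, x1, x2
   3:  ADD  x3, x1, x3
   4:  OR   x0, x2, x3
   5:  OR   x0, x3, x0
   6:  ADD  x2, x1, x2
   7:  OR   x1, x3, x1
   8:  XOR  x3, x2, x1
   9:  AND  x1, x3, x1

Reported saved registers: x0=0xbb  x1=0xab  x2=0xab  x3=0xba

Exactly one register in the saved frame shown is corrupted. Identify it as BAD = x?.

BAD = x3

after  0: x0=0x3a x1=0xab x2=0xab x3=0xa3  N=1 Z=0
after  1: x0=0x3a x1=0xab x2=0xab x3=0x8f  N=1 Z=0
after  2: x0=0x3a x1=0xab x2=0xab x3=0x8f  N=1 Z=0
after  3: x0=0x3a x1=0xab x2=0xab x3=0x3a  N=0 Z=0
after  4: x0=0xbb x1=0xab x2=0xab x3=0x3a  N=1 Z=0
after  5: x0=0xbb x1=0xab x2=0xab x3=0x3a  N=1 Z=0
-- IRQ taken; context saved, return-PC = 6 --
mismatch: x3: reported 0xba vs actual 0x3a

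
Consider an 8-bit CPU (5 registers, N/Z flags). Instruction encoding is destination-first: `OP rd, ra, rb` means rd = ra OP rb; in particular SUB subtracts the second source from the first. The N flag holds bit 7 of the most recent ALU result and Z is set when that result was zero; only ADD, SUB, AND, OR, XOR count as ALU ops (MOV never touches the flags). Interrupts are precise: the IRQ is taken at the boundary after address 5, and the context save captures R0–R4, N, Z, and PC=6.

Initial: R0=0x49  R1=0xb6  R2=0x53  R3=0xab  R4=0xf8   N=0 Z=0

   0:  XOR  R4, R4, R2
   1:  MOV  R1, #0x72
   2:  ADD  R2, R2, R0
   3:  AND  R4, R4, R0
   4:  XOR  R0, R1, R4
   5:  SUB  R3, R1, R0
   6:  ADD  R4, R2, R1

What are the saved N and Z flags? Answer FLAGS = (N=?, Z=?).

after  0: R0=0x49 R1=0xb6 R2=0x53 R3=0xab R4=0xab  N=1 Z=0
after  1: R0=0x49 R1=0x72 R2=0x53 R3=0xab R4=0xab  N=1 Z=0
after  2: R0=0x49 R1=0x72 R2=0x9c R3=0xab R4=0xab  N=1 Z=0
after  3: R0=0x49 R1=0x72 R2=0x9c R3=0xab R4=0x09  N=0 Z=0
after  4: R0=0x7b R1=0x72 R2=0x9c R3=0xab R4=0x09  N=0 Z=0
after  5: R0=0x7b R1=0x72 R2=0x9c R3=0xf7 R4=0x09  N=1 Z=0
-- IRQ taken; context saved, return-PC = 6 --

FLAGS = (N=1, Z=0)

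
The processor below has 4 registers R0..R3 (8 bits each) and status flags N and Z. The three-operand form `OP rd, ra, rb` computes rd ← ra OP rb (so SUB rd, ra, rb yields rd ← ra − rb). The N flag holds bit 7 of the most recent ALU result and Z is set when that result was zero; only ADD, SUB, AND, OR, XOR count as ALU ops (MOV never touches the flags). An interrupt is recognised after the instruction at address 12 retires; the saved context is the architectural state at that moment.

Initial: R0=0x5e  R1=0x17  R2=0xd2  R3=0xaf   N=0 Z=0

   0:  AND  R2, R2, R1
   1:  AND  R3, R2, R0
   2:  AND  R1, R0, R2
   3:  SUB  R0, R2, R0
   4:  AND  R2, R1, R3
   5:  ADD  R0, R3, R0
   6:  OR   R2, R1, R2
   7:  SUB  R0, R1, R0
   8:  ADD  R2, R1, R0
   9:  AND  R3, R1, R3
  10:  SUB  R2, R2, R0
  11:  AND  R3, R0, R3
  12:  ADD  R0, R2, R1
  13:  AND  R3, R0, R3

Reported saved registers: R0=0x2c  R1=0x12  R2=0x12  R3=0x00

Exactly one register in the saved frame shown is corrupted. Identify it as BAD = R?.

after  0: R0=0x5e R1=0x17 R2=0x12 R3=0xaf  N=0 Z=0
after  1: R0=0x5e R1=0x17 R2=0x12 R3=0x12  N=0 Z=0
after  2: R0=0x5e R1=0x12 R2=0x12 R3=0x12  N=0 Z=0
after  3: R0=0xb4 R1=0x12 R2=0x12 R3=0x12  N=1 Z=0
after  4: R0=0xb4 R1=0x12 R2=0x12 R3=0x12  N=0 Z=0
after  5: R0=0xc6 R1=0x12 R2=0x12 R3=0x12  N=1 Z=0
after  6: R0=0xc6 R1=0x12 R2=0x12 R3=0x12  N=0 Z=0
after  7: R0=0x4c R1=0x12 R2=0x12 R3=0x12  N=0 Z=0
after  8: R0=0x4c R1=0x12 R2=0x5e R3=0x12  N=0 Z=0
after  9: R0=0x4c R1=0x12 R2=0x5e R3=0x12  N=0 Z=0
after 10: R0=0x4c R1=0x12 R2=0x12 R3=0x12  N=0 Z=0
after 11: R0=0x4c R1=0x12 R2=0x12 R3=0x00  N=0 Z=1
after 12: R0=0x24 R1=0x12 R2=0x12 R3=0x00  N=0 Z=0
-- IRQ taken; context saved, return-PC = 13 --
mismatch: R0: reported 0x2c vs actual 0x24

BAD = R0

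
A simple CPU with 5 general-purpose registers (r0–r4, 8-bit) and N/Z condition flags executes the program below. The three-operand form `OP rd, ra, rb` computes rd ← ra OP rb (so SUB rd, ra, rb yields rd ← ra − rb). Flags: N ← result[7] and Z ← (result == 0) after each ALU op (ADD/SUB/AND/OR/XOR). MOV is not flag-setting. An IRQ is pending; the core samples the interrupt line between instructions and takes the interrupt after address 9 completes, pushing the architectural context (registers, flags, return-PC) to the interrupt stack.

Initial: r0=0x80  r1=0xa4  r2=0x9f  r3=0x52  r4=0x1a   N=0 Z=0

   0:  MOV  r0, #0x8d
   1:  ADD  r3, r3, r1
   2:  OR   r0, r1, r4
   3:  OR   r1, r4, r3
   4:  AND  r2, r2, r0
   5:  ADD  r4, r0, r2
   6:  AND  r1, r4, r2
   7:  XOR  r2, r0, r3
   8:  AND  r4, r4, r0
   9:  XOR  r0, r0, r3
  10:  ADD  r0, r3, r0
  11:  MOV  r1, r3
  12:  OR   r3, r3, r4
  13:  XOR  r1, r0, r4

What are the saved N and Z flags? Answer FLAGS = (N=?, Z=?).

FLAGS = (N=0, Z=0)

after  0: r0=0x8d r1=0xa4 r2=0x9f r3=0x52 r4=0x1a  N=0 Z=0
after  1: r0=0x8d r1=0xa4 r2=0x9f r3=0xf6 r4=0x1a  N=1 Z=0
after  2: r0=0xbe r1=0xa4 r2=0x9f r3=0xf6 r4=0x1a  N=1 Z=0
after  3: r0=0xbe r1=0xfe r2=0x9f r3=0xf6 r4=0x1a  N=1 Z=0
after  4: r0=0xbe r1=0xfe r2=0x9e r3=0xf6 r4=0x1a  N=1 Z=0
after  5: r0=0xbe r1=0xfe r2=0x9e r3=0xf6 r4=0x5c  N=0 Z=0
after  6: r0=0xbe r1=0x1c r2=0x9e r3=0xf6 r4=0x5c  N=0 Z=0
after  7: r0=0xbe r1=0x1c r2=0x48 r3=0xf6 r4=0x5c  N=0 Z=0
after  8: r0=0xbe r1=0x1c r2=0x48 r3=0xf6 r4=0x1c  N=0 Z=0
after  9: r0=0x48 r1=0x1c r2=0x48 r3=0xf6 r4=0x1c  N=0 Z=0
-- IRQ taken; context saved, return-PC = 10 --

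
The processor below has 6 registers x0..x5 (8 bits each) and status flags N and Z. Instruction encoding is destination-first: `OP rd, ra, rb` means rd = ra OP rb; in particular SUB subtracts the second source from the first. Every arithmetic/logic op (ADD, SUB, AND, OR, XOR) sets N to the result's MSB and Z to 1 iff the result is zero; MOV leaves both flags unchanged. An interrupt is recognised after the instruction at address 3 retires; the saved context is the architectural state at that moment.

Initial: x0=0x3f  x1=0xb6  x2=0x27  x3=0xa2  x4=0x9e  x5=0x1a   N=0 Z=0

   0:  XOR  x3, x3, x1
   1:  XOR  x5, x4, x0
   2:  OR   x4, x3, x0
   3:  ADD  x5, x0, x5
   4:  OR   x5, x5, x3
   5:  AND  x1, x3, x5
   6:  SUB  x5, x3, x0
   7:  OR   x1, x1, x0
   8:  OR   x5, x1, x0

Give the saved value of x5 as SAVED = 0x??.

SAVED = 0xe0

after  0: x0=0x3f x1=0xb6 x2=0x27 x3=0x14 x4=0x9e x5=0x1a  N=0 Z=0
after  1: x0=0x3f x1=0xb6 x2=0x27 x3=0x14 x4=0x9e x5=0xa1  N=1 Z=0
after  2: x0=0x3f x1=0xb6 x2=0x27 x3=0x14 x4=0x3f x5=0xa1  N=0 Z=0
after  3: x0=0x3f x1=0xb6 x2=0x27 x3=0x14 x4=0x3f x5=0xe0  N=1 Z=0
-- IRQ taken; context saved, return-PC = 4 --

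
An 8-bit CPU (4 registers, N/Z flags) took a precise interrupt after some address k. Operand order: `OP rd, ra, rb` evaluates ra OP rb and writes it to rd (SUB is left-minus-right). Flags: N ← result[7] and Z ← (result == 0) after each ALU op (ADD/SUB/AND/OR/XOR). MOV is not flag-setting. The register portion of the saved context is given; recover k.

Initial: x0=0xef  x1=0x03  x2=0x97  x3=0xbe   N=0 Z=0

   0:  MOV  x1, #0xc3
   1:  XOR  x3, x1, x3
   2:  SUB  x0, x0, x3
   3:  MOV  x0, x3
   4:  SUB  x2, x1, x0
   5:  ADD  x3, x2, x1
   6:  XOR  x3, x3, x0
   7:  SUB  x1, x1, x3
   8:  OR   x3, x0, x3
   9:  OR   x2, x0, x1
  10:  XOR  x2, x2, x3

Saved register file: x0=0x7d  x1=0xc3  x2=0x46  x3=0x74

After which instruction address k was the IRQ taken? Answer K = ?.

after  0: x0=0xef x1=0xc3 x2=0x97 x3=0xbe  N=0 Z=0
after  1: x0=0xef x1=0xc3 x2=0x97 x3=0x7d  N=0 Z=0
after  2: x0=0x72 x1=0xc3 x2=0x97 x3=0x7d  N=0 Z=0
after  3: x0=0x7d x1=0xc3 x2=0x97 x3=0x7d  N=0 Z=0
after  4: x0=0x7d x1=0xc3 x2=0x46 x3=0x7d  N=0 Z=0
after  5: x0=0x7d x1=0xc3 x2=0x46 x3=0x09  N=0 Z=0
after  6: x0=0x7d x1=0xc3 x2=0x46 x3=0x74  N=0 Z=0
-- IRQ taken; context saved, return-PC = 7 --

K = 6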